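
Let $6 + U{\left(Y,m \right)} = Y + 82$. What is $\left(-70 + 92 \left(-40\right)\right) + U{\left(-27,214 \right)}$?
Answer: $-3701$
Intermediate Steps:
$U{\left(Y,m \right)} = 76 + Y$ ($U{\left(Y,m \right)} = -6 + \left(Y + 82\right) = -6 + \left(82 + Y\right) = 76 + Y$)
$\left(-70 + 92 \left(-40\right)\right) + U{\left(-27,214 \right)} = \left(-70 + 92 \left(-40\right)\right) + \left(76 - 27\right) = \left(-70 - 3680\right) + 49 = -3750 + 49 = -3701$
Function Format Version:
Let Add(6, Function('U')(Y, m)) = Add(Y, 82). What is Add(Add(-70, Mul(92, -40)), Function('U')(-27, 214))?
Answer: -3701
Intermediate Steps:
Function('U')(Y, m) = Add(76, Y) (Function('U')(Y, m) = Add(-6, Add(Y, 82)) = Add(-6, Add(82, Y)) = Add(76, Y))
Add(Add(-70, Mul(92, -40)), Function('U')(-27, 214)) = Add(Add(-70, Mul(92, -40)), Add(76, -27)) = Add(Add(-70, -3680), 49) = Add(-3750, 49) = -3701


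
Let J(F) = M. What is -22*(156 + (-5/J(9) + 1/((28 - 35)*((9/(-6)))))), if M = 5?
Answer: -71654/21 ≈ -3412.1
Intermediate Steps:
J(F) = 5
-22*(156 + (-5/J(9) + 1/((28 - 35)*((9/(-6)))))) = -22*(156 + (-5/5 + 1/((28 - 35)*((9/(-6)))))) = -22*(156 + (-5*⅕ + 1/((-7)*((-⅙*9))))) = -22*(156 + (-1 - 1/(7*(-3/2)))) = -22*(156 + (-1 - ⅐*(-⅔))) = -22*(156 + (-1 + 2/21)) = -22*(156 - 19/21) = -22*3257/21 = -71654/21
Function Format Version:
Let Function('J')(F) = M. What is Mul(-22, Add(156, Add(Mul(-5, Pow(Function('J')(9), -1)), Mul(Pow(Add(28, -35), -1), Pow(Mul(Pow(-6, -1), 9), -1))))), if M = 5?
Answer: Rational(-71654, 21) ≈ -3412.1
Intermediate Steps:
Function('J')(F) = 5
Mul(-22, Add(156, Add(Mul(-5, Pow(Function('J')(9), -1)), Mul(Pow(Add(28, -35), -1), Pow(Mul(Pow(-6, -1), 9), -1))))) = Mul(-22, Add(156, Add(Mul(-5, Pow(5, -1)), Mul(Pow(Add(28, -35), -1), Pow(Mul(Pow(-6, -1), 9), -1))))) = Mul(-22, Add(156, Add(Mul(-5, Rational(1, 5)), Mul(Pow(-7, -1), Pow(Mul(Rational(-1, 6), 9), -1))))) = Mul(-22, Add(156, Add(-1, Mul(Rational(-1, 7), Pow(Rational(-3, 2), -1))))) = Mul(-22, Add(156, Add(-1, Mul(Rational(-1, 7), Rational(-2, 3))))) = Mul(-22, Add(156, Add(-1, Rational(2, 21)))) = Mul(-22, Add(156, Rational(-19, 21))) = Mul(-22, Rational(3257, 21)) = Rational(-71654, 21)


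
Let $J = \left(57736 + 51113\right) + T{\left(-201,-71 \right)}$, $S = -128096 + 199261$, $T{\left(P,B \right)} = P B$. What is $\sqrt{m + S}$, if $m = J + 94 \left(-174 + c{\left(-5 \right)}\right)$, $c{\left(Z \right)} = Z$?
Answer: $\sqrt{177459} \approx 421.26$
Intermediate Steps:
$T{\left(P,B \right)} = B P$
$S = 71165$
$J = 123120$ ($J = \left(57736 + 51113\right) - -14271 = 108849 + 14271 = 123120$)
$m = 106294$ ($m = 123120 + 94 \left(-174 - 5\right) = 123120 + 94 \left(-179\right) = 123120 - 16826 = 106294$)
$\sqrt{m + S} = \sqrt{106294 + 71165} = \sqrt{177459}$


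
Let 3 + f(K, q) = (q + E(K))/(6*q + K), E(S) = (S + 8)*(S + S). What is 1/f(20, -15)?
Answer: -14/263 ≈ -0.053232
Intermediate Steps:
E(S) = 2*S*(8 + S) (E(S) = (8 + S)*(2*S) = 2*S*(8 + S))
f(K, q) = -3 + (q + 2*K*(8 + K))/(K + 6*q) (f(K, q) = -3 + (q + 2*K*(8 + K))/(6*q + K) = -3 + (q + 2*K*(8 + K))/(K + 6*q))
1/f(20, -15) = 1/((-17*(-15) + 2*20**2 + 13*20)/(20 + 6*(-15))) = 1/((255 + 2*400 + 260)/(20 - 90)) = 1/((255 + 800 + 260)/(-70)) = 1/(-1/70*1315) = 1/(-263/14) = -14/263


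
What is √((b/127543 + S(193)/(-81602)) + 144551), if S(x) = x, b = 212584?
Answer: 7*√319554459900422621829370/10407763886 ≈ 380.20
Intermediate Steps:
√((b/127543 + S(193)/(-81602)) + 144551) = √((212584/127543 + 193/(-81602)) + 144551) = √((212584*(1/127543) + 193*(-1/81602)) + 144551) = √((212584/127543 - 193/81602) + 144551) = √(17322663769/10407763886 + 144551) = √(1504470000148955/10407763886) = 7*√319554459900422621829370/10407763886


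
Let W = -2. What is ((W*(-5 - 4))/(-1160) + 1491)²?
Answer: 747828882441/336400 ≈ 2.2230e+6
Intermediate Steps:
((W*(-5 - 4))/(-1160) + 1491)² = (-2*(-5 - 4)/(-1160) + 1491)² = (-2*(-9)*(-1/1160) + 1491)² = (18*(-1/1160) + 1491)² = (-9/580 + 1491)² = (864771/580)² = 747828882441/336400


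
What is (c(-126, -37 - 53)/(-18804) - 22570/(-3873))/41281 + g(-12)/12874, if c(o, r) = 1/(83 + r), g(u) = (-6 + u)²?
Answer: 1142796752415463/45155249172903156 ≈ 0.025308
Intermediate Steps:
(c(-126, -37 - 53)/(-18804) - 22570/(-3873))/41281 + g(-12)/12874 = (1/((83 + (-37 - 53))*(-18804)) - 22570/(-3873))/41281 + (-6 - 12)²/12874 = (-1/18804/(83 - 90) - 22570*(-1/3873))*(1/41281) + (-18)²*(1/12874) = (-1/18804/(-7) + 22570/3873)*(1/41281) + 324*(1/12874) = (-⅐*(-1/18804) + 22570/3873)*(1/41281) + 162/6437 = (1/131628 + 22570/3873)*(1/41281) + 162/6437 = (990282611/169931748)*(1/41281) + 162/6437 = 990282611/7014952489188 + 162/6437 = 1142796752415463/45155249172903156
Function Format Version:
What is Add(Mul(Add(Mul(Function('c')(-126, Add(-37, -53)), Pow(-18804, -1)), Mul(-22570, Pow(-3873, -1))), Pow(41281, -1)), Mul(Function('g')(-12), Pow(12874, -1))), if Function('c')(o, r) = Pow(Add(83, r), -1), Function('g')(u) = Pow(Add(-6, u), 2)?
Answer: Rational(1142796752415463, 45155249172903156) ≈ 0.025308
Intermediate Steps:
Add(Mul(Add(Mul(Function('c')(-126, Add(-37, -53)), Pow(-18804, -1)), Mul(-22570, Pow(-3873, -1))), Pow(41281, -1)), Mul(Function('g')(-12), Pow(12874, -1))) = Add(Mul(Add(Mul(Pow(Add(83, Add(-37, -53)), -1), Pow(-18804, -1)), Mul(-22570, Pow(-3873, -1))), Pow(41281, -1)), Mul(Pow(Add(-6, -12), 2), Pow(12874, -1))) = Add(Mul(Add(Mul(Pow(Add(83, -90), -1), Rational(-1, 18804)), Mul(-22570, Rational(-1, 3873))), Rational(1, 41281)), Mul(Pow(-18, 2), Rational(1, 12874))) = Add(Mul(Add(Mul(Pow(-7, -1), Rational(-1, 18804)), Rational(22570, 3873)), Rational(1, 41281)), Mul(324, Rational(1, 12874))) = Add(Mul(Add(Mul(Rational(-1, 7), Rational(-1, 18804)), Rational(22570, 3873)), Rational(1, 41281)), Rational(162, 6437)) = Add(Mul(Add(Rational(1, 131628), Rational(22570, 3873)), Rational(1, 41281)), Rational(162, 6437)) = Add(Mul(Rational(990282611, 169931748), Rational(1, 41281)), Rational(162, 6437)) = Add(Rational(990282611, 7014952489188), Rational(162, 6437)) = Rational(1142796752415463, 45155249172903156)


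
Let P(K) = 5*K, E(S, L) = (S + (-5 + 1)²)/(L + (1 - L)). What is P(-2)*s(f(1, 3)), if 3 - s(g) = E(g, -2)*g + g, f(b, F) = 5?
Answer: 1070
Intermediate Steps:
E(S, L) = 16 + S (E(S, L) = (S + (-4)²)/1 = (S + 16)*1 = (16 + S)*1 = 16 + S)
s(g) = 3 - g - g*(16 + g) (s(g) = 3 - ((16 + g)*g + g) = 3 - (g*(16 + g) + g) = 3 - (g + g*(16 + g)) = 3 + (-g - g*(16 + g)) = 3 - g - g*(16 + g))
P(-2)*s(f(1, 3)) = (5*(-2))*(3 - 1*5 - 1*5*(16 + 5)) = -10*(3 - 5 - 1*5*21) = -10*(3 - 5 - 105) = -10*(-107) = 1070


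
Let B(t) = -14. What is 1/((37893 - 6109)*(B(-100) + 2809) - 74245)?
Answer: 1/88762035 ≈ 1.1266e-8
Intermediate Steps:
1/((37893 - 6109)*(B(-100) + 2809) - 74245) = 1/((37893 - 6109)*(-14 + 2809) - 74245) = 1/(31784*2795 - 74245) = 1/(88836280 - 74245) = 1/88762035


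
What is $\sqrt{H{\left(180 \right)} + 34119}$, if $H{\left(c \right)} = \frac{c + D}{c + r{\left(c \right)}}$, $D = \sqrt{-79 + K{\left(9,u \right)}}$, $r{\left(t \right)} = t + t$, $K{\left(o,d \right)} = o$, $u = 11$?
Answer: $\frac{\sqrt{276366600 + 15 i \sqrt{70}}}{90} \approx 184.71 + 4.194 \cdot 10^{-5} i$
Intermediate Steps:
$r{\left(t \right)} = 2 t$
$D = i \sqrt{70}$ ($D = \sqrt{-79 + 9} = \sqrt{-70} = i \sqrt{70} \approx 8.3666 i$)
$H{\left(c \right)} = \frac{c + i \sqrt{70}}{3 c}$ ($H{\left(c \right)} = \frac{c + i \sqrt{70}}{c + 2 c} = \frac{c + i \sqrt{70}}{3 c}$)
$\sqrt{H{\left(180 \right)} + 34119} = \sqrt{\frac{180 + i \sqrt{70}}{3 \cdot 180} + 34119} = \sqrt{\frac{1}{3} \cdot \frac{1}{180} \left(180 + i \sqrt{70}\right) + 34119} = \sqrt{\left(\frac{1}{3} + \frac{i \sqrt{70}}{540}\right) + 34119} = \sqrt{\frac{102358}{3} + \frac{i \sqrt{70}}{540}}$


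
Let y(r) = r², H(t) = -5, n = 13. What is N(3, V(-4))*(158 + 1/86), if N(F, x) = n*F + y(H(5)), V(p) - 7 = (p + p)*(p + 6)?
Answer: 434848/43 ≈ 10113.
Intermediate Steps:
V(p) = 7 + 2*p*(6 + p) (V(p) = 7 + (p + p)*(p + 6) = 7 + (2*p)*(6 + p) = 7 + 2*p*(6 + p))
N(F, x) = 25 + 13*F (N(F, x) = 13*F + (-5)² = 13*F + 25 = 25 + 13*F)
N(3, V(-4))*(158 + 1/86) = (25 + 13*3)*(158 + 1/86) = (25 + 39)*(158 + 1/86) = 64*(13589/86) = 434848/43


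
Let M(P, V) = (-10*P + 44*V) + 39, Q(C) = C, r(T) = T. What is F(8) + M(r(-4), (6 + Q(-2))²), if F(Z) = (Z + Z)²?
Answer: 1039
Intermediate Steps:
M(P, V) = 39 - 10*P + 44*V
F(Z) = 4*Z² (F(Z) = (2*Z)² = 4*Z²)
F(8) + M(r(-4), (6 + Q(-2))²) = 4*8² + (39 - 10*(-4) + 44*(6 - 2)²) = 4*64 + (39 + 40 + 44*4²) = 256 + (39 + 40 + 44*16) = 256 + (39 + 40 + 704) = 256 + 783 = 1039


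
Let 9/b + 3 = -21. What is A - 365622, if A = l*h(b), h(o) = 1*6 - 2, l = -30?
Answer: -365742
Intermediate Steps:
b = -3/8 (b = 9/(-3 - 21) = 9/(-24) = 9*(-1/24) = -3/8 ≈ -0.37500)
h(o) = 4 (h(o) = 6 - 2 = 4)
A = -120 (A = -30*4 = -120)
A - 365622 = -120 - 365622 = -365742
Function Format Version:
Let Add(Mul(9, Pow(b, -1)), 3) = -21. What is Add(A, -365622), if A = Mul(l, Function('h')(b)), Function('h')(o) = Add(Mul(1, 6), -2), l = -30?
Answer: -365742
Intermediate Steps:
b = Rational(-3, 8) (b = Mul(9, Pow(Add(-3, -21), -1)) = Mul(9, Pow(-24, -1)) = Mul(9, Rational(-1, 24)) = Rational(-3, 8) ≈ -0.37500)
Function('h')(o) = 4 (Function('h')(o) = Add(6, -2) = 4)
A = -120 (A = Mul(-30, 4) = -120)
Add(A, -365622) = Add(-120, -365622) = -365742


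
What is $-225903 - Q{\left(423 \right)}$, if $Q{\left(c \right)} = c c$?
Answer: $-404832$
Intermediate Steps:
$Q{\left(c \right)} = c^{2}$
$-225903 - Q{\left(423 \right)} = -225903 - 423^{2} = -225903 - 178929 = -404832$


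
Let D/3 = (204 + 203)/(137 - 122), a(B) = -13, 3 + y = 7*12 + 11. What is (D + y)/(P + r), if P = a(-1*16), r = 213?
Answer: 867/1000 ≈ 0.86700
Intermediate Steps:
y = 92 (y = -3 + (7*12 + 11) = -3 + (84 + 11) = -3 + 95 = 92)
D = 407/5 (D = 3*((204 + 203)/(137 - 122)) = 3*(407/15) = 407/5 ≈ 81.400)
P = -13
(D + y)/(P + r) = (407/5 + 92)/(-13 + 213) = (867/5)/200 = (867/5)*(1/200) = 867/1000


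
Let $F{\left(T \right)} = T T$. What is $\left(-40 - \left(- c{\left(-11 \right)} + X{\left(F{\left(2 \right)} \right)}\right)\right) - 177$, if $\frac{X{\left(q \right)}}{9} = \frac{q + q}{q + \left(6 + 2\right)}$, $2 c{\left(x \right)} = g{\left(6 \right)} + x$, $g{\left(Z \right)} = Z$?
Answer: $- \frac{451}{2} \approx -225.5$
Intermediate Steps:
$F{\left(T \right)} = T^{2}$
$c{\left(x \right)} = 3 + \frac{x}{2}$ ($c{\left(x \right)} = \frac{6 + x}{2} = 3 + \frac{x}{2}$)
$X{\left(q \right)} = \frac{18 q}{8 + q}$ ($X{\left(q \right)} = 9 \frac{q + q}{q + \left(6 + 2\right)} = 9 \frac{2 q}{q + 8} = 9 \frac{2 q}{8 + q} = \frac{18 q}{8 + q}$)
$\left(-40 - \left(- c{\left(-11 \right)} + X{\left(F{\left(2 \right)} \right)}\right)\right) - 177 = \left(-40 + \left(\left(3 + \frac{1}{2} \left(-11\right)\right) - \frac{18 \cdot 2^{2}}{8 + 2^{2}}\right)\right) - 177 = \left(-40 + \left(\left(3 - \frac{11}{2}\right) - 18 \cdot 4 \frac{1}{8 + 4}\right)\right) - 177 = \left(-40 - \left(\frac{5}{2} + 18 \cdot 4 \cdot \frac{1}{12}\right)\right) - 177 = \left(-40 - \frac{17}{2}\right) - 177 = - \frac{97}{2} - 177 = - \frac{451}{2}$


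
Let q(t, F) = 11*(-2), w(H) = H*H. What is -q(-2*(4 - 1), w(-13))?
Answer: 22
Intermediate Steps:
w(H) = H**2
q(t, F) = -22
-q(-2*(4 - 1), w(-13)) = -1*(-22) = 22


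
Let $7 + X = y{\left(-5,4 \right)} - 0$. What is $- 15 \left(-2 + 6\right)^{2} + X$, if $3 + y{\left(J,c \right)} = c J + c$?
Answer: $-266$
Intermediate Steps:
$y{\left(J,c \right)} = -3 + c + J c$ ($y{\left(J,c \right)} = -3 + \left(c J + c\right) = -3 + \left(J c + c\right) = -3 + \left(c + J c\right) = -3 + c + J c$)
$X = -26$ ($X = -7 - 19 = -26$)
$- 15 \left(-2 + 6\right)^{2} + X = - 15 \left(-2 + 6\right)^{2} - 26 = - 15 \cdot 4^{2} - 26 = \left(-15\right) 16 - 26 = -240 - 26 = -266$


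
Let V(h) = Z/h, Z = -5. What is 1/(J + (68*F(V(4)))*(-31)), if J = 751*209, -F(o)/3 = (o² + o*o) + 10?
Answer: 2/479923 ≈ 4.1673e-6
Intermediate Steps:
V(h) = -5/h
F(o) = -30 - 6*o² (F(o) = -3*((o² + o*o) + 10) = -3*((o² + o²) + 10) = -3*(2*o² + 10) = -3*(10 + 2*o²) = -30 - 6*o²)
J = 156959
1/(J + (68*F(V(4)))*(-31)) = 1/(156959 + (68*(-30 - 6*(-5/4)²))*(-31)) = 1/(156959 + (68*(-30 - 6*25/16))*(-31)) = 1/(156959 + (68*(-30 - 75/8))*(-31)) = 1/(156959 + (68*(-315/8))*(-31)) = 1/(156959 - 5355/2*(-31)) = 1/(156959 + 166005/2) = 1/(479923/2) = 2/479923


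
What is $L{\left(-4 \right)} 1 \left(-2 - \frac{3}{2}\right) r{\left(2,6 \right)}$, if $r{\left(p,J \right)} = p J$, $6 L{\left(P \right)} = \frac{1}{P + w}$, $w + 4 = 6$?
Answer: $\frac{7}{2} \approx 3.5$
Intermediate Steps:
$w = 2$ ($w = -4 + 6 = 2$)
$L{\left(P \right)} = \frac{1}{6 \left(2 + P\right)}$ ($L{\left(P \right)} = \frac{1}{6 \left(P + 2\right)} = \frac{1}{6 \left(2 + P\right)}$)
$r{\left(p,J \right)} = J p$
$L{\left(-4 \right)} 1 \left(-2 - \frac{3}{2}\right) r{\left(2,6 \right)} = \frac{1}{6 \left(2 - 4\right)} 1 \left(-2 - \frac{3}{2}\right) 6 \cdot 2 = \frac{1}{6 \left(-2\right)} 1 \left(-2 - \frac{3}{2}\right) 12 = \frac{1}{6} \left(- \frac{1}{2}\right) 1 \left(-2 - \frac{3}{2}\right) 12 = - \frac{1 \left(- \frac{7}{2}\right)}{12} \cdot 12 = \left(- \frac{1}{12}\right) \left(- \frac{7}{2}\right) 12 = \frac{7}{24} \cdot 12 = \frac{7}{2}$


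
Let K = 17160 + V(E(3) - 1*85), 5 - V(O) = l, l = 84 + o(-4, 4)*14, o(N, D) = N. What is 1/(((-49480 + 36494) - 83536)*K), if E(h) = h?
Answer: -1/1654097514 ≈ -6.0456e-10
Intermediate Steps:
l = 28 (l = 84 - 4*14 = 84 - 56 = 28)
V(O) = -23 (V(O) = 5 - 1*28 = 5 - 28 = -23)
K = 17137 (K = 17160 - 23 = 17137)
1/(((-49480 + 36494) - 83536)*K) = 1/(((-49480 + 36494) - 83536)*17137) = (1/17137)/(-12986 - 83536) = (1/17137)/(-96522) = -1/96522*1/17137 = -1/1654097514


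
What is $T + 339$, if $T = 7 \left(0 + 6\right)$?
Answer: $381$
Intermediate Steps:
$T = 42$ ($T = 7 \cdot 6 = 42$)
$T + 339 = 42 + 339 = 381$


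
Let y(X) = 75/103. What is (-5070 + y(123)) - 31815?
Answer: -3799080/103 ≈ -36884.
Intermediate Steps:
y(X) = 75/103 (y(X) = 75*(1/103) = 75/103)
(-5070 + y(123)) - 31815 = (-5070 + 75/103) - 31815 = -522135/103 - 31815 = -3799080/103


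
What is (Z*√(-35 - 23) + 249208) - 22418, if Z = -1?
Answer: 226790 - I*√58 ≈ 2.2679e+5 - 7.6158*I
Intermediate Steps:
(Z*√(-35 - 23) + 249208) - 22418 = (-√(-35 - 23) + 249208) - 22418 = (-√(-58) + 249208) - 22418 = (-I*√58 + 249208) - 22418 = (249208 - I*√58) - 22418 = 226790 - I*√58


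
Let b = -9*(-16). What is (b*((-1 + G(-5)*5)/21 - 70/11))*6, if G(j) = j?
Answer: -505728/77 ≈ -6567.9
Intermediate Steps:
b = 144
(b*((-1 + G(-5)*5)/21 - 70/11))*6 = (144*((-1 - 5*5)/21 - 70/11))*6 = (144*((-1 - 25)*(1/21) - 70*1/11))*6 = (144*(-26*1/21 - 70/11))*6 = (144*(-26/21 - 70/11))*6 = (144*(-1756/231))*6 = -84288/77*6 = -505728/77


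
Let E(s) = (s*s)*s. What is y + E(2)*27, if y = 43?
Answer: 259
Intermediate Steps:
E(s) = s³ (E(s) = s²*s = s³)
y + E(2)*27 = 43 + 2³*27 = 43 + 8*27 = 43 + 216 = 259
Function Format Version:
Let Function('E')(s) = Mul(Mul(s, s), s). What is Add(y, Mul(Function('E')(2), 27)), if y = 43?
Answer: 259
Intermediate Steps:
Function('E')(s) = Pow(s, 3) (Function('E')(s) = Mul(Pow(s, 2), s) = Pow(s, 3))
Add(y, Mul(Function('E')(2), 27)) = Add(43, Mul(Pow(2, 3), 27)) = Add(43, Mul(8, 27)) = Add(43, 216) = 259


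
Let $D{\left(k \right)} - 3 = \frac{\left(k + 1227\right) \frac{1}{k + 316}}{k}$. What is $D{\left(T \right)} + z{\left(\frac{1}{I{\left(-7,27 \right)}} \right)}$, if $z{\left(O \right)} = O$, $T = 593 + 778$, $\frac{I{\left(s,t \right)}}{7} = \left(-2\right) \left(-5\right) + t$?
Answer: $\frac{85718628}{28525483} \approx 3.005$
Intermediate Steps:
$I{\left(s,t \right)} = 70 + 7 t$ ($I{\left(s,t \right)} = 7 \left(\left(-2\right) \left(-5\right) + t\right) = 7 \left(10 + t\right) = 70 + 7 t$)
$T = 1371$
$D{\left(k \right)} = 3 + \frac{1227 + k}{k \left(316 + k\right)}$ ($D{\left(k \right)} = 3 + \frac{\left(k + 1227\right) \frac{1}{k + 316}}{k} = 3 + \frac{\left(1227 + k\right) \frac{1}{316 + k}}{k} = 3 + \frac{\frac{1}{316 + k} \left(1227 + k\right)}{k} = 3 + \frac{1227 + k}{k \left(316 + k\right)}$)
$D{\left(T \right)} + z{\left(\frac{1}{I{\left(-7,27 \right)}} \right)} = \frac{1227 + 3 \cdot 1371^{2} + 949 \cdot 1371}{1371 \left(316 + 1371\right)} + \frac{1}{70 + 7 \cdot 27} = \frac{1227 + 3 \cdot 1879641 + 1301079}{1371 \cdot 1687} + \frac{1}{70 + 189} = \frac{1}{1371} \cdot \frac{1}{1687} \left(1227 + 5638923 + 1301079\right) + \frac{1}{259} = \frac{1}{1371} \cdot \frac{1}{1687} \cdot 6941229 + \frac{1}{259} = \frac{2313743}{770959} + \frac{1}{259} = \frac{85718628}{28525483}$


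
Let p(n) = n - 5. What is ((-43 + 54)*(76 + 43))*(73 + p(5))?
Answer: 95557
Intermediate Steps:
p(n) = -5 + n
((-43 + 54)*(76 + 43))*(73 + p(5)) = ((-43 + 54)*(76 + 43))*(73 + (-5 + 5)) = (11*119)*(73 + 0) = 1309*73 = 95557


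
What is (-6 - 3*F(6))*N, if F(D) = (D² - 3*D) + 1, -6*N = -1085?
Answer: -22785/2 ≈ -11393.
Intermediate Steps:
N = 1085/6 (N = -⅙*(-1085) = 1085/6 ≈ 180.83)
F(D) = 1 + D² - 3*D
(-6 - 3*F(6))*N = (-6 - 3*(1 + 6² - 3*6))*(1085/6) = (-6 - 3*(1 + 36 - 18))*(1085/6) = (-6 - 3*19)*(1085/6) = (-6 - 57)*(1085/6) = -63*1085/6 = -22785/2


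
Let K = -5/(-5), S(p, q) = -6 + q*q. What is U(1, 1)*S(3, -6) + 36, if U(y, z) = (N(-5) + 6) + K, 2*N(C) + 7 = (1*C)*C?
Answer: 516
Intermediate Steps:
S(p, q) = -6 + q²
N(C) = -7/2 + C²/2 (N(C) = -7/2 + ((1*C)*C)/2 = -7/2 + (C*C)/2 = -7/2 + C²/2)
K = 1 (K = -5*(-⅕) = 1)
U(y, z) = 16 (U(y, z) = ((-7/2 + (½)*(-5)²) + 6) + 1 = ((-7/2 + (½)*25) + 6) + 1 = ((-7/2 + 25/2) + 6) + 1 = (9 + 6) + 1 = 15 + 1 = 16)
U(1, 1)*S(3, -6) + 36 = 16*(-6 + (-6)²) + 36 = 16*(-6 + 36) + 36 = 16*30 + 36 = 480 + 36 = 516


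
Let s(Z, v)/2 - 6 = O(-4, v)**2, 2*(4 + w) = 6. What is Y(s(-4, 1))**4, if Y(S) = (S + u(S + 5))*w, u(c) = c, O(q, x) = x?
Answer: 1185921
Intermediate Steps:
w = -1 (w = -4 + (1/2)*6 = -4 + 3 = -1)
s(Z, v) = 12 + 2*v**2
Y(S) = -5 - 2*S (Y(S) = (S + (S + 5))*(-1) = (S + (5 + S))*(-1) = (5 + 2*S)*(-1) = -5 - 2*S)
Y(s(-4, 1))**4 = (-5 - 2*(12 + 2*1**2))**4 = (-5 - 2*(12 + 2*1))**4 = (-5 - 2*(12 + 2))**4 = (-5 - 2*14)**4 = (-5 - 28)**4 = (-33)**4 = 1185921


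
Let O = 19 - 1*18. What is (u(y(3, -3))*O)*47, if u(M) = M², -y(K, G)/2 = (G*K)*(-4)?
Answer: 243648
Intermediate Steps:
O = 1 (O = 19 - 18 = 1)
y(K, G) = 8*G*K (y(K, G) = -2*G*K*(-4) = -(-8)*G*K = 8*G*K)
(u(y(3, -3))*O)*47 = ((8*(-3)*3)²*1)*47 = ((-72)²*1)*47 = (5184*1)*47 = 5184*47 = 243648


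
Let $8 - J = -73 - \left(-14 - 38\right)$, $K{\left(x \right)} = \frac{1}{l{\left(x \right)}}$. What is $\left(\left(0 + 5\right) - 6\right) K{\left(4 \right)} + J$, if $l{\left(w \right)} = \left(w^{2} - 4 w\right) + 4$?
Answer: $\frac{115}{4} \approx 28.75$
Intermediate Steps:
$l{\left(w \right)} = 4 + w^{2} - 4 w$
$K{\left(x \right)} = \frac{1}{4 + x^{2} - 4 x}$
$J = 29$ ($J = 8 - \left(-73 - \left(-14 - 38\right)\right) = 8 - \left(-73 - -52\right) = 8 - \left(-73 + 52\right) = 8 - -21 = 8 + 21 = 29$)
$\left(\left(0 + 5\right) - 6\right) K{\left(4 \right)} + J = \frac{\left(0 + 5\right) - 6}{4 + 4^{2} - 16} + 29 = \frac{5 - 6}{4 + 16 - 16} + 29 = - \frac{1}{4} + 29 = \frac{115}{4}$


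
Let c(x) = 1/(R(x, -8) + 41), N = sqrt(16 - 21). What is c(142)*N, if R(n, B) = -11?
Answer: I*sqrt(5)/30 ≈ 0.074536*I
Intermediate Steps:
N = I*sqrt(5) (N = sqrt(-5) = I*sqrt(5) ≈ 2.2361*I)
c(x) = 1/30 (c(x) = 1/(-11 + 41) = 1/30)
c(142)*N = (I*sqrt(5))/30 = I*sqrt(5)/30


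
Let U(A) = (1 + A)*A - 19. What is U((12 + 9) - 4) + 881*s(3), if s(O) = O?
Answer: 2930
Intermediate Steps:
U(A) = -19 + A*(1 + A) (U(A) = A*(1 + A) - 19 = -19 + A*(1 + A))
U((12 + 9) - 4) + 881*s(3) = (-19 + ((12 + 9) - 4) + ((12 + 9) - 4)²) + 881*3 = (-19 + (21 - 4) + (21 - 4)²) + 2643 = (-19 + 17 + 17²) + 2643 = (-19 + 17 + 289) + 2643 = 287 + 2643 = 2930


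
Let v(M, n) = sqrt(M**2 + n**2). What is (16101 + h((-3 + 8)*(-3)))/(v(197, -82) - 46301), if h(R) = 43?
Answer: -186870836/535934267 - 4036*sqrt(45533)/535934267 ≈ -0.35029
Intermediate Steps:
(16101 + h((-3 + 8)*(-3)))/(v(197, -82) - 46301) = (16101 + 43)/(sqrt(197**2 + (-82)**2) - 46301) = 16144/(sqrt(38809 + 6724) - 46301) = 16144/(sqrt(45533) - 46301) = 16144/(-46301 + sqrt(45533))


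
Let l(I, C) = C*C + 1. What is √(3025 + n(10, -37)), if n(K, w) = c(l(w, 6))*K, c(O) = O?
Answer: √3395 ≈ 58.267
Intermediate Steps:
l(I, C) = 1 + C² (l(I, C) = C² + 1 = 1 + C²)
n(K, w) = 37*K (n(K, w) = (1 + 6²)*K = (1 + 36)*K = 37*K)
√(3025 + n(10, -37)) = √(3025 + 37*10) = √(3025 + 370) = √3395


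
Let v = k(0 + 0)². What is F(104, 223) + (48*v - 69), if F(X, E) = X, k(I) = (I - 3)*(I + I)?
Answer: 35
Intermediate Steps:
k(I) = 2*I*(-3 + I) (k(I) = (-3 + I)*(2*I) = 2*I*(-3 + I))
v = 0 (v = (2*(0 + 0)*(-3 + (0 + 0)))² = (2*0*(-3 + 0))² = (2*0*(-3))² = 0² = 0)
F(104, 223) + (48*v - 69) = 104 + (48*0 - 69) = 104 + (0 - 69) = 104 - 69 = 35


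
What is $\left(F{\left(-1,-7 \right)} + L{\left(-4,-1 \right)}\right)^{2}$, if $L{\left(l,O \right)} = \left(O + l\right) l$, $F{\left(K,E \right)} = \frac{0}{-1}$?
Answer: $400$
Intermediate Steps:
$F{\left(K,E \right)} = 0$ ($F{\left(K,E \right)} = 0 \left(-1\right) = 0$)
$L{\left(l,O \right)} = l \left(O + l\right)$
$\left(F{\left(-1,-7 \right)} + L{\left(-4,-1 \right)}\right)^{2} = \left(0 - 4 \left(-1 - 4\right)\right)^{2} = \left(0 - -20\right)^{2} = \left(0 + 20\right)^{2} = 20^{2} = 400$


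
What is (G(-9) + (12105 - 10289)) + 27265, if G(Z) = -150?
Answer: 28931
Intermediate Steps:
(G(-9) + (12105 - 10289)) + 27265 = (-150 + (12105 - 10289)) + 27265 = (-150 + 1816) + 27265 = 1666 + 27265 = 28931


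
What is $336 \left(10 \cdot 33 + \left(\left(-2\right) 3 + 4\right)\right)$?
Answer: $110208$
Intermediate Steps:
$336 \left(10 \cdot 33 + \left(\left(-2\right) 3 + 4\right)\right) = 336 \left(330 + \left(-6 + 4\right)\right) = 336 \left(330 - 2\right) = 336 \cdot 328 = 110208$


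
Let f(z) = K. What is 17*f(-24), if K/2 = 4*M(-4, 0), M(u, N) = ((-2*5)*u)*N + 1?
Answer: 136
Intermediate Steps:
M(u, N) = 1 - 10*N*u (M(u, N) = (-10*u)*N + 1 = -10*N*u + 1 = 1 - 10*N*u)
K = 8 (K = 2*(4*(1 - 10*0*(-4))) = 2*(4*(1 + 0)) = 2*(4*1) = 2*4 = 8)
f(z) = 8
17*f(-24) = 17*8 = 136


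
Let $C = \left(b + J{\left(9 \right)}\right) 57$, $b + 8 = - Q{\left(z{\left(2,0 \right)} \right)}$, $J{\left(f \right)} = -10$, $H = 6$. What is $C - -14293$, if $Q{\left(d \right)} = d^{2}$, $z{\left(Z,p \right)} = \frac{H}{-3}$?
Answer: $13039$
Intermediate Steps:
$z{\left(Z,p \right)} = -2$ ($z{\left(Z,p \right)} = \frac{6}{-3} = 6 \left(- \frac{1}{3}\right) = -2$)
$b = -12$ ($b = -8 - \left(-2\right)^{2} = -8 - 4 = -12$)
$C = -1254$ ($C = \left(-12 - 10\right) 57 = \left(-22\right) 57 = -1254$)
$C - -14293 = -1254 - -14293 = -1254 + \left(-8747 + 23040\right) = -1254 + 14293 = 13039$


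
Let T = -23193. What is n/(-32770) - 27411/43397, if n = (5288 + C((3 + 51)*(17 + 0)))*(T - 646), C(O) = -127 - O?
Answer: 4388659556699/1422119690 ≈ 3086.0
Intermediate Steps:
n = -101148877 (n = (5288 + (-127 - (3 + 51)*(17 + 0)))*(-23193 - 646) = (5288 + (-127 - 54*17))*(-23839) = (5288 + (-127 - 1*918))*(-23839) = (5288 + (-127 - 918))*(-23839) = (5288 - 1045)*(-23839) = 4243*(-23839) = -101148877)
n/(-32770) - 27411/43397 = -101148877/(-32770) - 27411/43397 = -101148877*(-1/32770) - 27411*1/43397 = 101148877/32770 - 27411/43397 = 4388659556699/1422119690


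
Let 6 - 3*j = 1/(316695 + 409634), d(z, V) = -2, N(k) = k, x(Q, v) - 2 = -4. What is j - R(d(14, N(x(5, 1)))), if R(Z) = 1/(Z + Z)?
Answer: 19610879/8715948 ≈ 2.2500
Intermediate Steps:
x(Q, v) = -2 (x(Q, v) = 2 - 4 = -2)
R(Z) = 1/(2*Z)
j = 4357973/2178987 (j = 2 - 1/(3*(316695 + 409634)) = 2 - ⅓/726329 = 2 - ⅓*1/726329 = 2 - 1/2178987 = 4357973/2178987 ≈ 2.0000)
j - R(d(14, N(x(5, 1)))) = 4357973/2178987 - 1/(2*(-2)) = 4357973/2178987 - (-1)/(2*2) = 4357973/2178987 - 1*(-¼) = 4357973/2178987 + ¼ = 19610879/8715948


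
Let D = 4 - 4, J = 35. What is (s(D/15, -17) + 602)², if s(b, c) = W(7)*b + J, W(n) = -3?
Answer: 405769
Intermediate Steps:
D = 0
s(b, c) = 35 - 3*b (s(b, c) = -3*b + 35 = 35 - 3*b)
(s(D/15, -17) + 602)² = ((35 - 0/15) + 602)² = ((35 - 3*0) + 602)² = ((35 + 0) + 602)² = (35 + 602)² = 637² = 405769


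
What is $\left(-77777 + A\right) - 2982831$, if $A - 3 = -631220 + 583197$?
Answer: $-3108628$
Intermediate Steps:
$A = -48020$ ($A = 3 + \left(-631220 + 583197\right) = 3 - 48023 = -48020$)
$\left(-77777 + A\right) - 2982831 = \left(-77777 - 48020\right) - 2982831 = -125797 - 2982831 = -3108628$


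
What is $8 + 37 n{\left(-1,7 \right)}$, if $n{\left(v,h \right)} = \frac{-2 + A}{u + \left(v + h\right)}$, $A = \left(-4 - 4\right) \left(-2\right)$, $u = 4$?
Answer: $\frac{299}{5} \approx 59.8$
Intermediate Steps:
$A = 16$ ($A = \left(-8\right) \left(-2\right) = 16$)
$n{\left(v,h \right)} = \frac{14}{4 + h + v}$ ($n{\left(v,h \right)} = \frac{-2 + 16}{4 + \left(v + h\right)} = \frac{14}{4 + \left(h + v\right)} = \frac{14}{4 + h + v}$)
$8 + 37 n{\left(-1,7 \right)} = 8 + 37 \frac{14}{4 + 7 - 1} = 8 + 37 \cdot \frac{14}{10} = 8 + 37 \cdot 14 \cdot \frac{1}{10} = 8 + 37 \cdot \frac{7}{5} = 8 + \frac{259}{5} = \frac{299}{5}$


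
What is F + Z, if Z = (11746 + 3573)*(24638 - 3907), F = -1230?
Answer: 317576959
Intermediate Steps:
Z = 317578189 (Z = 15319*20731 = 317578189)
F + Z = -1230 + 317578189 = 317576959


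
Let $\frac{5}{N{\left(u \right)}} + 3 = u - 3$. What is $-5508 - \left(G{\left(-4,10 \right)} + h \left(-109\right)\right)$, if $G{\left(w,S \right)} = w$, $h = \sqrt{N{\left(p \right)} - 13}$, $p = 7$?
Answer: $-5504 + 218 i \sqrt{2} \approx -5504.0 + 308.3 i$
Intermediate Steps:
$N{\left(u \right)} = \frac{5}{-6 + u}$ ($N{\left(u \right)} = \frac{5}{-3 + \left(u - 3\right)} = \frac{5}{-3 + \left(-3 + u\right)} = \frac{5}{-6 + u}$)
$h = 2 i \sqrt{2}$ ($h = \sqrt{\frac{5}{-6 + 7} - 13} = \sqrt{\frac{5}{1} - 13} = \sqrt{5 \cdot 1 - 13} = \sqrt{5 - 13} = \sqrt{-8} = 2 i \sqrt{2} \approx 2.8284 i$)
$-5508 - \left(G{\left(-4,10 \right)} + h \left(-109\right)\right) = -5508 - \left(-4 + 2 i \sqrt{2} \left(-109\right)\right) = -5508 - \left(-4 - 218 i \sqrt{2}\right) = -5508 + \left(4 + 218 i \sqrt{2}\right) = -5504 + 218 i \sqrt{2}$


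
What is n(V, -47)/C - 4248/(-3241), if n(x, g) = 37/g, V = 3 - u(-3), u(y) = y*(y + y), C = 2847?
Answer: 568300715/433674969 ≈ 1.3104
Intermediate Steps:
u(y) = 2*y² (u(y) = y*(2*y) = 2*y²)
V = -15 (V = 3 - 2*(-3)² = 3 - 2*9 = 3 - 1*18 = 3 - 18 = -15)
n(V, -47)/C - 4248/(-3241) = (37/(-47))/2847 - 4248/(-3241) = (37*(-1/47))*(1/2847) - 4248*(-1/3241) = -37/47*1/2847 + 4248/3241 = -37/133809 + 4248/3241 = 568300715/433674969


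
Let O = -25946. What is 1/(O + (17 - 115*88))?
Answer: -1/36049 ≈ -2.7740e-5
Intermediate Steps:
1/(O + (17 - 115*88)) = 1/(-25946 + (17 - 115*88)) = 1/(-25946 + (17 - 10120)) = 1/(-25946 - 10103) = 1/(-36049) = -1/36049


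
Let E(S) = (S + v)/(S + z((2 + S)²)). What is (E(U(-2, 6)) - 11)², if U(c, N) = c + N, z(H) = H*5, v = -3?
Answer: 4092529/33856 ≈ 120.88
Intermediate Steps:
z(H) = 5*H
U(c, N) = N + c
E(S) = (-3 + S)/(S + 5*(2 + S)²) (E(S) = (S - 3)/(S + 5*(2 + S)²) = (-3 + S)/(S + 5*(2 + S)²))
(E(U(-2, 6)) - 11)² = ((-3 + (6 - 2))/((6 - 2) + 5*(2 + (6 - 2))²) - 11)² = ((-3 + 4)/(4 + 5*(2 + 4)²) - 11)² = (1/(4 + 5*6²) - 11)² = (1/(4 + 5*36) - 11)² = (1/(4 + 180) - 11)² = (1/184 - 11)² = (-2023/184)² = 4092529/33856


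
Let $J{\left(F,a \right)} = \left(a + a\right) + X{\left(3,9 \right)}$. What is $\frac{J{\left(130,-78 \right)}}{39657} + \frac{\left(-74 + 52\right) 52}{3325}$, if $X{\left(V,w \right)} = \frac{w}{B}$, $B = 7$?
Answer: $- \frac{15294011}{43953175} \approx -0.34796$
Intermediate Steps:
$X{\left(V,w \right)} = \frac{w}{7}$
$J{\left(F,a \right)} = \frac{9}{7} + 2 a$ ($J{\left(F,a \right)} = \left(a + a\right) + \frac{1}{7} \cdot 9 = 2 a + \frac{9}{7} = \frac{9}{7} + 2 a$)
$\frac{J{\left(130,-78 \right)}}{39657} + \frac{\left(-74 + 52\right) 52}{3325} = \frac{\frac{9}{7} + 2 \left(-78\right)}{39657} + \frac{\left(-74 + 52\right) 52}{3325} = \left(\frac{9}{7} - 156\right) \frac{1}{39657} + \left(-22\right) 52 \cdot \frac{1}{3325} = \left(- \frac{1083}{7}\right) \frac{1}{39657} - \frac{1144}{3325} = - \frac{361}{92533} - \frac{1144}{3325} = - \frac{15294011}{43953175}$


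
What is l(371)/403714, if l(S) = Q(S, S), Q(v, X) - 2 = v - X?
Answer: 1/201857 ≈ 4.9540e-6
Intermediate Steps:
Q(v, X) = 2 + v - X (Q(v, X) = 2 + (v - X) = 2 + v - X)
l(S) = 2 (l(S) = 2 + S - S = 2)
l(371)/403714 = 2/403714 = 2*(1/403714) = 1/201857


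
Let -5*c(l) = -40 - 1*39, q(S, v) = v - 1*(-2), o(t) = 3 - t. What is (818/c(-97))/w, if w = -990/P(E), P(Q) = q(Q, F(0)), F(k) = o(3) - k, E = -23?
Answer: -818/7821 ≈ -0.10459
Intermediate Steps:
F(k) = -k (F(k) = (3 - 1*3) - k = (3 - 3) - k = 0 - k = -k)
q(S, v) = 2 + v (q(S, v) = v + 2 = 2 + v)
c(l) = 79/5 (c(l) = -(-40 - 1*39)/5 = -(-40 - 39)/5 = -⅕*(-79) = 79/5)
P(Q) = 2 (P(Q) = 2 - 1*0 = 2 + 0 = 2)
w = -495 (w = -990/2 = -990*½ = -495)
(818/c(-97))/w = (818/(79/5))/(-495) = (818*(5/79))*(-1/495) = (4090/79)*(-1/495) = -818/7821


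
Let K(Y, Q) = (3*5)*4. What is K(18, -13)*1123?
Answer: 67380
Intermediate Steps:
K(Y, Q) = 60 (K(Y, Q) = 15*4 = 60)
K(18, -13)*1123 = 60*1123 = 67380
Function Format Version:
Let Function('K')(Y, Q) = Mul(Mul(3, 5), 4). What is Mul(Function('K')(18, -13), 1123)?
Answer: 67380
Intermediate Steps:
Function('K')(Y, Q) = 60 (Function('K')(Y, Q) = Mul(15, 4) = 60)
Mul(Function('K')(18, -13), 1123) = Mul(60, 1123) = 67380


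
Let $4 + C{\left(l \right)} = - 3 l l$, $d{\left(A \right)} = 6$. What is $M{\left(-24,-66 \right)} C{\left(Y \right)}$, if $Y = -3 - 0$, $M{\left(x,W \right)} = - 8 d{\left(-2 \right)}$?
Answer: $1488$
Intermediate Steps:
$M{\left(x,W \right)} = -48$ ($M{\left(x,W \right)} = \left(-8\right) 6 = -48$)
$Y = -3$ ($Y = -3 + 0 = -3$)
$C{\left(l \right)} = -4 - 3 l^{2}$ ($C{\left(l \right)} = -4 + - 3 l l = -4 - 3 l^{2}$)
$M{\left(-24,-66 \right)} C{\left(Y \right)} = - 48 \left(-4 - 3 \left(-3\right)^{2}\right) = - 48 \left(-4 - 27\right) = \left(-48\right) \left(-31\right) = 1488$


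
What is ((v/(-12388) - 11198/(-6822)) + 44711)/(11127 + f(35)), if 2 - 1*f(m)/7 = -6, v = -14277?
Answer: 1889402289007/472542898644 ≈ 3.9984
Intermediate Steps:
f(m) = 56 (f(m) = 14 - 7*(-6) = 14 + 42 = 56)
((v/(-12388) - 11198/(-6822)) + 44711)/(11127 + f(35)) = ((-14277/(-12388) - 11198/(-6822)) + 44711)/(11127 + 56) = ((-14277*(-1/12388) - 11198*(-1/6822)) + 44711)/11183 = ((14277/12388 + 5599/3411) + 44711)*(1/11183) = (118059259/42255468 + 44711)*(1/11183) = (1889402289007/42255468)*(1/11183) = 1889402289007/472542898644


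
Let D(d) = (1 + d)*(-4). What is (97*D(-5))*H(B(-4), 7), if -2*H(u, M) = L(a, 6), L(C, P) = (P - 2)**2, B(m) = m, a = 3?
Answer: -12416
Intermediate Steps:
L(C, P) = (-2 + P)**2
H(u, M) = -8 (H(u, M) = -(-2 + 6)**2/2 = -1/2*4**2 = -1/2*16 = -8)
D(d) = -4 - 4*d
(97*D(-5))*H(B(-4), 7) = (97*(-4 - 4*(-5)))*(-8) = (97*(-4 + 20))*(-8) = (97*16)*(-8) = 1552*(-8) = -12416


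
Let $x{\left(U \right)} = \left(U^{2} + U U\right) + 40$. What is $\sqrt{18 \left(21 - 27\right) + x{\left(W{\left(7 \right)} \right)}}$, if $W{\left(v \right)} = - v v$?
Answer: $3 \sqrt{526} \approx 68.804$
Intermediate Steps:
$W{\left(v \right)} = - v^{2}$
$x{\left(U \right)} = 40 + 2 U^{2}$ ($x{\left(U \right)} = \left(U^{2} + U^{2}\right) + 40 = 2 U^{2} + 40 = 40 + 2 U^{2}$)
$\sqrt{18 \left(21 - 27\right) + x{\left(W{\left(7 \right)} \right)}} = \sqrt{18 \left(21 - 27\right) + \left(40 + 2 \left(- 7^{2}\right)^{2}\right)} = \sqrt{18 \left(-6\right) + \left(40 + 2 \left(\left(-1\right) 49\right)^{2}\right)} = \sqrt{-108 + \left(40 + 2 \left(-49\right)^{2}\right)} = \sqrt{-108 + \left(40 + 2 \cdot 2401\right)} = \sqrt{-108 + \left(40 + 4802\right)} = \sqrt{-108 + 4842} = \sqrt{4734} = 3 \sqrt{526}$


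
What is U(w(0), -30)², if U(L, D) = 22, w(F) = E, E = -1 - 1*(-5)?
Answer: 484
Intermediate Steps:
E = 4 (E = -1 + 5 = 4)
w(F) = 4
U(w(0), -30)² = 22² = 484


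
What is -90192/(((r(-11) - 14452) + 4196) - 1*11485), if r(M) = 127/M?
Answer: 496056/119639 ≈ 4.1463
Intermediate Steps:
-90192/(((r(-11) - 14452) + 4196) - 1*11485) = -90192/(((127/(-11) - 14452) + 4196) - 1*11485) = -90192/(((127*(-1/11) - 14452) + 4196) - 11485) = -90192/(((-127/11 - 14452) + 4196) - 11485) = -90192/((-159099/11 + 4196) - 11485) = -90192/(-112943/11 - 11485) = -90192/(-239278/11) = -90192*(-11/239278) = 496056/119639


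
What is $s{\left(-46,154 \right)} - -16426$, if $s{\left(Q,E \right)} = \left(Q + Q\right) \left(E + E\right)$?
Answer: $-11910$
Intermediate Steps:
$s{\left(Q,E \right)} = 4 E Q$ ($s{\left(Q,E \right)} = 2 Q 2 E = 4 E Q$)
$s{\left(-46,154 \right)} - -16426 = 4 \cdot 154 \left(-46\right) - -16426 = -28336 + 16426 = -11910$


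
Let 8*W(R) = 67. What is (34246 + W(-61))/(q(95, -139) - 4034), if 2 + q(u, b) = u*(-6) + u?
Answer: -274035/36088 ≈ -7.5935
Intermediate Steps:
W(R) = 67/8 (W(R) = (1/8)*67 = 67/8)
q(u, b) = -2 - 5*u (q(u, b) = -2 + (u*(-6) + u) = -2 + (-6*u + u) = -2 - 5*u)
(34246 + W(-61))/(q(95, -139) - 4034) = (34246 + 67/8)/((-2 - 5*95) - 4034) = 274035/(8*((-2 - 475) - 4034)) = 274035/(8*(-477 - 4034)) = (274035/8)/(-4511) = (274035/8)*(-1/4511) = -274035/36088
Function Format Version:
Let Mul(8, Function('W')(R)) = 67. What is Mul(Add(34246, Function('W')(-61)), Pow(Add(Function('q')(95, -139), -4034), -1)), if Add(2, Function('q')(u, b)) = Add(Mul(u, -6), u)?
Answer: Rational(-274035, 36088) ≈ -7.5935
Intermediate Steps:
Function('W')(R) = Rational(67, 8) (Function('W')(R) = Mul(Rational(1, 8), 67) = Rational(67, 8))
Function('q')(u, b) = Add(-2, Mul(-5, u)) (Function('q')(u, b) = Add(-2, Add(Mul(u, -6), u)) = Add(-2, Add(Mul(-6, u), u)) = Add(-2, Mul(-5, u)))
Mul(Add(34246, Function('W')(-61)), Pow(Add(Function('q')(95, -139), -4034), -1)) = Mul(Add(34246, Rational(67, 8)), Pow(Add(Add(-2, Mul(-5, 95)), -4034), -1)) = Mul(Rational(274035, 8), Pow(Add(Add(-2, -475), -4034), -1)) = Mul(Rational(274035, 8), Pow(Add(-477, -4034), -1)) = Mul(Rational(274035, 8), Pow(-4511, -1)) = Mul(Rational(274035, 8), Rational(-1, 4511)) = Rational(-274035, 36088)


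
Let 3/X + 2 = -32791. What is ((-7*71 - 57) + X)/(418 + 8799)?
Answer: -6055775/100751027 ≈ -0.060106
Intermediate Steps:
X = -1/10931 (X = 3/(-2 - 32791) = 3/(-32793) = 3*(-1/32793) = -1/10931 ≈ -9.1483e-5)
((-7*71 - 57) + X)/(418 + 8799) = ((-7*71 - 57) - 1/10931)/(418 + 8799) = ((-497 - 57) - 1/10931)/9217 = (-554 - 1/10931)*(1/9217) = -6055775/10931*1/9217 = -6055775/100751027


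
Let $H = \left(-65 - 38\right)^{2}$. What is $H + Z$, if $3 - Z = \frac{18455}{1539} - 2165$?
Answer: $\frac{19645348}{1539} \approx 12765.0$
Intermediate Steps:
$H = 10609$ ($H = \left(-103\right)^{2} = 10609$)
$Z = \frac{3318097}{1539}$ ($Z = 3 - \left(\frac{18455}{1539} - 2165\right) = 3 - - \frac{3313480}{1539} = 3 + \frac{3313480}{1539} = \frac{3318097}{1539} \approx 2156.0$)
$H + Z = 10609 + \frac{3318097}{1539} = \frac{19645348}{1539}$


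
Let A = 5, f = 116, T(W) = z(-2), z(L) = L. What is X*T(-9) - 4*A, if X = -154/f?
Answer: -503/29 ≈ -17.345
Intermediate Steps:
T(W) = -2
X = -77/58 (X = -154/116 = -154*1/116 = -77/58 ≈ -1.3276)
X*T(-9) - 4*A = -77/58*(-2) - 4*5 = 77/29 - 20 = -503/29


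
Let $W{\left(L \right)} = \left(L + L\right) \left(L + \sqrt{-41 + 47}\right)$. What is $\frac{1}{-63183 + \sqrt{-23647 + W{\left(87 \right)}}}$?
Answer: $- \frac{1}{63183 - i \sqrt{8509 - 174 \sqrt{6}}} \approx -1.5827 \cdot 10^{-5} - 2.2521 \cdot 10^{-8} i$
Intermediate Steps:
$W{\left(L \right)} = 2 L \left(L + \sqrt{6}\right)$
$\frac{1}{-63183 + \sqrt{-23647 + W{\left(87 \right)}}} = \frac{1}{-63183 + \sqrt{-23647 + 2 \cdot 87 \left(87 + \sqrt{6}\right)}} = \frac{1}{-63183 + \sqrt{-23647 + \left(15138 + 174 \sqrt{6}\right)}} = \frac{1}{-63183 + \sqrt{-8509 + 174 \sqrt{6}}}$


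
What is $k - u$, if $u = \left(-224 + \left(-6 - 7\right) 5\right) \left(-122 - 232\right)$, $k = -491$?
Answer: $-102797$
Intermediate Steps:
$u = 102306$ ($u = \left(-224 - 65\right) \left(-354\right) = \left(-289\right) \left(-354\right) = 102306$)
$k - u = -491 - 102306 = -102797$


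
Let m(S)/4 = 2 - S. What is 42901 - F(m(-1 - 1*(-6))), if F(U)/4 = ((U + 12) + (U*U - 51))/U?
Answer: 42932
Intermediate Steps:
m(S) = 8 - 4*S (m(S) = 4*(2 - S) = 8 - 4*S)
F(U) = 4*(-39 + U + U²)/U (F(U) = 4*(((U + 12) + (U*U - 51))/U) = 4*(((12 + U) + (U² - 51))/U) = 4*(((12 + U) + (-51 + U²))/U) = 4*((-39 + U + U²)/U) = 4*(-39 + U + U²)/U)
42901 - F(m(-1 - 1*(-6))) = 42901 - (4 - 156/(8 - 4*(-1 - 1*(-6))) + 4*(8 - 4*(-1 - 1*(-6)))) = 42901 - (4 - 156/(8 - 4*(-1 + 6)) + 4*(8 - 4*(-1 + 6))) = 42901 - (4 - 156/(8 - 4*5) + 4*(8 - 4*5)) = 42901 - (4 - 156/(8 - 20) + 4*(8 - 20)) = 42901 - (4 - 156/(-12) + 4*(-12)) = 42901 - (4 - 156*(-1/12) - 48) = 42901 - (4 + 13 - 48) = 42901 - 1*(-31) = 42901 + 31 = 42932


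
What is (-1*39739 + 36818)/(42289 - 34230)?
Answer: -2921/8059 ≈ -0.36245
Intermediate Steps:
(-1*39739 + 36818)/(42289 - 34230) = (-39739 + 36818)/8059 = -2921*1/8059 = -2921/8059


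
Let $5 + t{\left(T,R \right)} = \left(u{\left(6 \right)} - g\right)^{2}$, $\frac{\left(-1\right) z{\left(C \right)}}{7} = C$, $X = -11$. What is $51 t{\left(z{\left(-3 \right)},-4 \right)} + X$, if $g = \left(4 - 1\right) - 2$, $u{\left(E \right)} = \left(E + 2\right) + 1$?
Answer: $2998$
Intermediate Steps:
$u{\left(E \right)} = 3 + E$ ($u{\left(E \right)} = \left(2 + E\right) + 1 = 3 + E$)
$z{\left(C \right)} = - 7 C$
$g = 1$ ($g = 3 - 2 = 1$)
$t{\left(T,R \right)} = 59$ ($t{\left(T,R \right)} = -5 + \left(\left(3 + 6\right) - 1\right)^{2} = -5 + \left(9 - 1\right)^{2} = -5 + 8^{2} = -5 + 64 = 59$)
$51 t{\left(z{\left(-3 \right)},-4 \right)} + X = 51 \cdot 59 - 11 = 3009 - 11 = 2998$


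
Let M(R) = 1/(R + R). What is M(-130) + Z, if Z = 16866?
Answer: 4385159/260 ≈ 16866.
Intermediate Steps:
M(R) = 1/(2*R)
M(-130) + Z = (1/2)/(-130) + 16866 = (1/2)*(-1/130) + 16866 = -1/260 + 16866 = 4385159/260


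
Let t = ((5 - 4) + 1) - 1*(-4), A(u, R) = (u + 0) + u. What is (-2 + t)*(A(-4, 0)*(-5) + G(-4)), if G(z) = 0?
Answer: 160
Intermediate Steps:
A(u, R) = 2*u (A(u, R) = u + u = 2*u)
t = 6 (t = (1 + 1) + 4 = 2 + 4 = 6)
(-2 + t)*(A(-4, 0)*(-5) + G(-4)) = (-2 + 6)*((2*(-4))*(-5) + 0) = 4*(-8*(-5) + 0) = 4*(40 + 0) = 4*40 = 160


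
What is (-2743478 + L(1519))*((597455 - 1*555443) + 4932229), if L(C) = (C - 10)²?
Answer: -2319971079677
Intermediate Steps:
L(C) = (-10 + C)²
(-2743478 + L(1519))*((597455 - 1*555443) + 4932229) = (-2743478 + (-10 + 1519)²)*((597455 - 1*555443) + 4932229) = (-2743478 + 1509²)*((597455 - 555443) + 4932229) = (-2743478 + 2277081)*(42012 + 4932229) = -466397*4974241 = -2319971079677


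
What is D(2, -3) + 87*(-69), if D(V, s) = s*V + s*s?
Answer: -6000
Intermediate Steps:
D(V, s) = s² + V*s (D(V, s) = V*s + s² = s² + V*s)
D(2, -3) + 87*(-69) = -3*(2 - 3) + 87*(-69) = -3*(-1) - 6003 = 3 - 6003 = -6000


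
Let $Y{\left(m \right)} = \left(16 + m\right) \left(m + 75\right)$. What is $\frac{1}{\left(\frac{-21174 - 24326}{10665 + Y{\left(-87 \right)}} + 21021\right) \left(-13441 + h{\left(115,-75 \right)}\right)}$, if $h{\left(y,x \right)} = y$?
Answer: $- \frac{3839}{1075201011794} \approx -3.5705 \cdot 10^{-9}$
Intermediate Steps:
$Y{\left(m \right)} = \left(16 + m\right) \left(75 + m\right)$
$\frac{1}{\left(\frac{-21174 - 24326}{10665 + Y{\left(-87 \right)}} + 21021\right) \left(-13441 + h{\left(115,-75 \right)}\right)} = \frac{1}{\left(\frac{-21174 - 24326}{10665 + \left(1200 + \left(-87\right)^{2} + 91 \left(-87\right)\right)} + 21021\right) \left(-13441 + 115\right)} = \frac{1}{\left(- \frac{45500}{10665 + \left(1200 + 7569 - 7917\right)} + 21021\right) \left(-13326\right)} = \frac{1}{\left(- \frac{45500}{10665 + 852} + 21021\right) \left(-13326\right)} = \frac{1}{\left(- \frac{45500}{11517} + 21021\right) \left(-13326\right)} = \frac{1}{\frac{242053357}{11517} \left(-13326\right)} = \frac{1}{- \frac{1075201011794}{3839}} = - \frac{3839}{1075201011794}$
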